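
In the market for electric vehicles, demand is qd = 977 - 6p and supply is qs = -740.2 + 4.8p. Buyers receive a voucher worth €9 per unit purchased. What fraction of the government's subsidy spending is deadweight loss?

Pre-subsidy: 977 - 6p = -740.2 + 4.8p gives p* = 159, q* = 23.
With the rebate, buyers effectively pay pb = ps − 9, where ps is the price sellers receive.
Demand in terms of ps becomes qd = 977 − 6(ps − 9) = 1031 - 6ps. Setting this equal to supply: 1031 - 6ps = -740.2 + 4.8ps, so ps = 164.
Buyers pay pb = 164 − 9 = 155; q' = -740.2 + 4.8·164 = 47.
ΔCS = ½(23 + 47)(159 − 155) = 140; ΔPS = ½(23 + 47)(164 − 159) = 175.
Government spending = 9 × 47 = 423.
DWL = ½ × 9 × (47 − 23) = 108; fraction = 108 / 423 = 12/47.

DWL / government spending = 12/47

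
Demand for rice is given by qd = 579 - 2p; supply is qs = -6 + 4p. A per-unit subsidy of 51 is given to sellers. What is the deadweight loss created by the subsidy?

Pre-subsidy: 579 - 2p = -6 + 4p gives p* = 97.5, q* = 384.
With the subsidy, sellers receive ps = pb + 51 for each unit, where pb is the price buyers pay.
Supply in terms of pb becomes qs = -6 + 4(pb + 51) = 198 + 4pb. Setting this equal to demand: 579 - 2pb = 198 + 4pb, so pb = 63.5.
Sellers receive ps = 63.5 + 51 = 114.5; q' = 579 − 2·63.5 = 452.
The subsidy expands output by 452 − 384 = 68 past the efficient level; on those units the gap between marginal cost and willingness to pay runs from 0 up to 51.
DWL = ½ × 51 × 68 = 1734.

Deadweight loss = 1734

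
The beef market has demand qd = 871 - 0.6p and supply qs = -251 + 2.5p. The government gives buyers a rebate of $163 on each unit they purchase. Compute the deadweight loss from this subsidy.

Pre-subsidy: 871 - 0.6p = -251 + 2.5p gives p* = 11220/31, q* = 20269/31.
With the rebate, buyers effectively pay pb = ps − 163, where ps is the price sellers receive.
Demand in terms of ps becomes qd = 871 − 0.6(ps − 163) = 968.8 - 0.6ps. Setting this equal to supply: 968.8 - 0.6ps = -251 + 2.5ps, so ps = 12198/31.
Buyers pay pb = 12198/31 − 163 = 7145/31; q' = -251 + 2.5·(12198/31) = 22714/31.
The subsidy expands output by 22714/31 − 20269/31 = 2445/31 past the efficient level; on those units the gap between marginal cost and willingness to pay runs from 0 up to 163.
DWL = ½ × 163 × 2445/31 = 398535/62.

Deadweight loss = 398535/62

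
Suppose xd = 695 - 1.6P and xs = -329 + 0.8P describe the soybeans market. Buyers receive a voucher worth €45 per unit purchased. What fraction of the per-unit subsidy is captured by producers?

Producer share = 2/3

Pre-subsidy: 695 - 1.6P = -329 + 0.8P gives P* = 1280/3, x* = 37/3.
With the rebate, buyers effectively pay Pb = Ps − 45, where Ps is the price sellers receive.
Demand in terms of Ps becomes xd = 695 − 1.6(Ps − 45) = 767 - 1.6Ps. Setting this equal to supply: 767 - 1.6Ps = -329 + 0.8Ps, so Ps = 1370/3.
Buyers pay Pb = 1370/3 − 45 = 1235/3; x' = -329 + 0.8·(1370/3) = 109/3.
Buyers' price falls by P* − Pb = 1280/3 − 1235/3 = 15; sellers' price rises by Ps − P* = 1370/3 − 1280/3 = 30.
So producers capture 30/45 = 2/3 of each unit of subsidy.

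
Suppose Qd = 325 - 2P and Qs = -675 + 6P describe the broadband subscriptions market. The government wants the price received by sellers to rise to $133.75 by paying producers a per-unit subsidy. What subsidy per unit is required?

Required subsidy s = $35 per unit

At a seller price of 133.75, quantity supplied is -675 + 6·133.75 = 127.5.
Buyers absorb 127.5 only when they pay Pb with 325 − 2·Pb = 127.5, i.e. Pb = 98.75.
s = Ps − Pb = 133.75 − 98.75 = 35.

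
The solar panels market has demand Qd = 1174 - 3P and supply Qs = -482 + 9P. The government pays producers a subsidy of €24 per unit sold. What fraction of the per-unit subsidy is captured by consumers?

Consumer share = 0.75

Pre-subsidy: 1174 - 3P = -482 + 9P gives P* = 138, Q* = 760.
With the subsidy, sellers receive Ps = Pb + 24 for each unit, where Pb is the price buyers pay.
Supply in terms of Pb becomes Qs = -482 + 9(Pb + 24) = -266 + 9Pb. Setting this equal to demand: 1174 - 3Pb = -266 + 9Pb, so Pb = 120.
Sellers receive Ps = 120 + 24 = 144; Q' = 1174 − 3·120 = 814.
Buyers' price falls by P* − Pb = 138 − 120 = 18; sellers' price rises by Ps − P* = 144 − 138 = 6.
So consumers capture 18/24 = 0.75 of each unit of subsidy.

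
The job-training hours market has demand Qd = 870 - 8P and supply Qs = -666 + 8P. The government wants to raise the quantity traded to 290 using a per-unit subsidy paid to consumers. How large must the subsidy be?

At Q = 290, invert demand for the buyer price: Pb = (870 − 290)/8 = 72.5; invert supply for the seller price: Ps = (290 − (-666))/8 = 119.5.
The subsidy must fill the gap: s = Ps − Pb = 119.5 − 72.5 = 47.

Required subsidy s = 47 per unit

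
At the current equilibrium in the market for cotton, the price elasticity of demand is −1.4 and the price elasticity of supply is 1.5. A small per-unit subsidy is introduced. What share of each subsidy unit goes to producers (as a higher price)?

Producer share = 14/29

For a small subsidy around the equilibrium, the benefit split depends on the relative slopes, which at a point are proportional to the elasticities.
Buyer share = εs/(εs + |εd|) = 1.5/(1.5 + 1.4) = 15/29; seller share = |εd|/(εs + |εd|) = 14/29.
So producers capture 14/29 of the subsidy.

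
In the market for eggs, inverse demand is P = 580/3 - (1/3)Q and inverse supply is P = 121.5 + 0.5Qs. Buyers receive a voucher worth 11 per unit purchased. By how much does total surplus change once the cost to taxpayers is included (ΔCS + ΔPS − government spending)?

Net change in total surplus = -72.6

Pre-subsidy: 580/3 - (1/3)Q = 121.5 + 0.5Q gives Q* = 86.2 and P* = 164.6.
With the rebate, buyers effectively pay Pb = Ps − 11, where Ps is the price sellers receive.
On the curves, Pb = 580/3 - (1/3)Q and Ps = 121.5 + 0.5Q; the wedge Ps − Pb = 11 gives 121.5 + 0.5Q − (580/3 - (1/3)Q) = 11, so Q' = 99.4.
Then Pb = 580/3 − (1/3)·99.4 = 160.2 and Ps = 121.5 + 0.5·99.4 = 171.2.
ΔCS = ½(86.2 + 99.4)(164.6 − 160.2) = 408.32; ΔPS = ½(86.2 + 99.4)(171.2 − 164.6) = 612.48.
Government spending = 11 × 99.4 = 1093.4.
Net change = 408.32 + 612.48 − 1093.4 = -72.6. The loss equals the DWL triangle ½·11·13.2.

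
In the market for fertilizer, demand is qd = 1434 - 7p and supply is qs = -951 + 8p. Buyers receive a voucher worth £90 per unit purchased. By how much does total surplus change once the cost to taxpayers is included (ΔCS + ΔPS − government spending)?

Pre-subsidy: 1434 - 7p = -951 + 8p gives p* = 159, q* = 321.
With the rebate, buyers effectively pay pb = ps − 90, where ps is the price sellers receive.
Demand in terms of ps becomes qd = 1434 − 7(ps − 90) = 2064 - 7ps. Setting this equal to supply: 2064 - 7ps = -951 + 8ps, so ps = 201.
Buyers pay pb = 201 − 90 = 111; q' = -951 + 8·201 = 657.
ΔCS = ½(321 + 657)(159 − 111) = 23472; ΔPS = ½(321 + 657)(201 − 159) = 20538.
Government spending = 90 × 657 = 59130.
Net change = 23472 + 20538 − 59130 = -15120. The loss equals the DWL triangle ½·90·336.

Net change in total surplus = -£15120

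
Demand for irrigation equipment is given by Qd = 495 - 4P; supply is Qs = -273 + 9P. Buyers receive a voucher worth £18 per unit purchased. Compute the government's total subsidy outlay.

Government cost = 72198/13

Pre-subsidy: 495 - 4P = -273 + 9P gives P* = 768/13, Q* = 3363/13.
With the rebate, buyers effectively pay Pb = Ps − 18, where Ps is the price sellers receive.
Demand in terms of Ps becomes Qd = 495 − 4(Ps − 18) = 567 - 4Ps. Setting this equal to supply: 567 - 4Ps = -273 + 9Ps, so Ps = 840/13.
Buyers pay Pb = 840/13 − 18 = 606/13; Q' = -273 + 9·(840/13) = 4011/13.
Government outlay = subsidy × quantity = 18 × 4011/13 = 72198/13.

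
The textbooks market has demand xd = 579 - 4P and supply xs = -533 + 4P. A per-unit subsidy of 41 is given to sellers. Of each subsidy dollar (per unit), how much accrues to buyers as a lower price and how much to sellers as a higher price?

Buyers gain 20.5 per unit; sellers gain 20.5 per unit

Pre-subsidy: 579 - 4P = -533 + 4P gives P* = 139, x* = 23.
With the subsidy, sellers receive Ps = Pb + 41 for each unit, where Pb is the price buyers pay.
Supply in terms of Pb becomes xs = -533 + 4(Pb + 41) = -369 + 4Pb. Setting this equal to demand: 579 - 4Pb = -369 + 4Pb, so Pb = 118.5.
Sellers receive Ps = 118.5 + 41 = 159.5; x' = 579 − 4·118.5 = 105.
Buyers' price falls by P* − Pb = 139 − 118.5 = 20.5; sellers' price rises by Ps − P* = 159.5 − 139 = 20.5.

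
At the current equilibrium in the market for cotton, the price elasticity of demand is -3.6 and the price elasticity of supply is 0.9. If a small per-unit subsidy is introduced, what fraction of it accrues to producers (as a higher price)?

Producer share = 0.8

For a small subsidy around the equilibrium, the benefit split depends on the relative slopes, which at a point are proportional to the elasticities.
Buyer share = εs/(εs + |εd|) = 0.9/(0.9 + 3.6) = 0.2; seller share = |εd|/(εs + |εd|) = 0.8.
So producers capture 0.8 of the subsidy.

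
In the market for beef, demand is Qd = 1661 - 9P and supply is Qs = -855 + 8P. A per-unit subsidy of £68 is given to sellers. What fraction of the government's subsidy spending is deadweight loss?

DWL / government spending = 144/617

Pre-subsidy: 1661 - 9P = -855 + 8P gives P* = 148, Q* = 329.
With the subsidy, sellers receive Ps = Pb + 68 for each unit, where Pb is the price buyers pay.
Supply in terms of Pb becomes Qs = -855 + 8(Pb + 68) = -311 + 8Pb. Setting this equal to demand: 1661 - 9Pb = -311 + 8Pb, so Pb = 116.
Sellers receive Ps = 116 + 68 = 184; Q' = 1661 − 9·116 = 617.
ΔCS = ½(329 + 617)(148 − 116) = 15136; ΔPS = ½(329 + 617)(184 − 148) = 17028.
Government spending = 68 × 617 = 41956.
DWL = ½ × 68 × (617 − 329) = 9792; fraction = 9792 / 41956 = 144/617.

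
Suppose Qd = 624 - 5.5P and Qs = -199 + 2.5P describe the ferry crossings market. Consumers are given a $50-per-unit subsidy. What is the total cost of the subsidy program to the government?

Pre-subsidy: 624 - 5.5P = -199 + 2.5P gives P* = 102.875, Q* = 58.1875.
With the rebate, buyers effectively pay Pb = Ps − 50, where Ps is the price sellers receive.
Demand in terms of Ps becomes Qd = 624 − 5.5(Ps − 50) = 899 - 5.5Ps. Setting this equal to supply: 899 - 5.5Ps = -199 + 2.5Ps, so Ps = 137.25.
Buyers pay Pb = 137.25 − 50 = 87.25; Q' = -199 + 2.5·137.25 = 144.125.
Government outlay = subsidy × quantity = 50 × 144.125 = 7206.25.

Government cost = $7206.25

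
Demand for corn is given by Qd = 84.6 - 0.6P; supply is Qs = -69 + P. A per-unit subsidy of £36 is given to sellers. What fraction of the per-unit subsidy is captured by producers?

Pre-subsidy: 84.6 - 0.6P = -69 + P gives P* = 96, Q* = 27.
With the subsidy, sellers receive Ps = Pb + 36 for each unit, where Pb is the price buyers pay.
Supply in terms of Pb becomes Qs = -69 + 1(Pb + 36) = -33 + Pb. Setting this equal to demand: 84.6 - 0.6Pb = -33 + Pb, so Pb = 73.5.
Sellers receive Ps = 73.5 + 36 = 109.5; Q' = 84.6 − 0.6·73.5 = 40.5.
Buyers' price falls by P* − Pb = 96 − 73.5 = 22.5; sellers' price rises by Ps − P* = 109.5 − 96 = 13.5.
So producers capture 13.5/36 = 0.375 of each unit of subsidy.

Producer share = 0.375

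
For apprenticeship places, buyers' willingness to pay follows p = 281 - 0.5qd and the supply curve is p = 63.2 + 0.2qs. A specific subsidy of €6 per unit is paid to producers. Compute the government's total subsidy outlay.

Government cost = 13428/7

Pre-subsidy: 281 - 0.5q = 63.2 + 0.2q gives q* = 2178/7 and p* = 878/7.
With the subsidy, sellers receive ps = pb + 6 for each unit, where pb is the price buyers pay.
On the curves, pb = 281 - 0.5q and ps = 63.2 + 0.2q; the wedge ps − pb = 6 gives 63.2 + 0.2q − (281 - 0.5q) = 6, so q' = 2238/7.
Then pb = 281 − 0.5·(2238/7) = 848/7 and ps = 63.2 + 0.2·(2238/7) = 890/7.
Government outlay = subsidy × quantity = 6 × 2238/7 = 13428/7.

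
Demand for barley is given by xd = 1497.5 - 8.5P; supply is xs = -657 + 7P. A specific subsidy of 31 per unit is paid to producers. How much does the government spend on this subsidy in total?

Government cost = 13485

Pre-subsidy: 1497.5 - 8.5P = -657 + 7P gives P* = 139, x* = 316.
With the subsidy, sellers receive Ps = Pb + 31 for each unit, where Pb is the price buyers pay.
Supply in terms of Pb becomes xs = -657 + 7(Pb + 31) = -440 + 7Pb. Setting this equal to demand: 1497.5 - 8.5Pb = -440 + 7Pb, so Pb = 125.
Sellers receive Ps = 125 + 31 = 156; x' = 1497.5 − 8.5·125 = 435.
Government outlay = subsidy × quantity = 31 × 435 = 13485.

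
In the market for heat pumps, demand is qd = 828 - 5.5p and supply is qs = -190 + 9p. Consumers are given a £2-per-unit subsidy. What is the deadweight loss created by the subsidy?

Deadweight loss = 198/29

Pre-subsidy: 828 - 5.5p = -190 + 9p gives p* = 2036/29, q* = 12814/29.
With the rebate, buyers effectively pay pb = ps − 2, where ps is the price sellers receive.
Demand in terms of ps becomes qd = 828 − 5.5(ps − 2) = 839 - 5.5ps. Setting this equal to supply: 839 - 5.5ps = -190 + 9ps, so ps = 2058/29.
Buyers pay pb = 2058/29 − 2 = 2000/29; q' = -190 + 9·(2058/29) = 13012/29.
The subsidy expands output by 13012/29 − 12814/29 = 198/29 past the efficient level; on those units the gap between marginal cost and willingness to pay runs from 0 up to 2.
DWL = ½ × 2 × 198/29 = 198/29.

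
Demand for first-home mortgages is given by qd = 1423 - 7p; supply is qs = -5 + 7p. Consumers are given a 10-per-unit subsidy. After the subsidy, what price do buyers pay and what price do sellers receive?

Buyers pay 97; sellers receive 107

Pre-subsidy: 1423 - 7p = -5 + 7p gives p* = 102, q* = 709.
With the rebate, buyers effectively pay pb = ps − 10, where ps is the price sellers receive.
Demand in terms of ps becomes qd = 1423 − 7(ps − 10) = 1493 - 7ps. Setting this equal to supply: 1493 - 7ps = -5 + 7ps, so ps = 107.
Buyers pay pb = 107 − 10 = 97; q' = -5 + 7·107 = 744.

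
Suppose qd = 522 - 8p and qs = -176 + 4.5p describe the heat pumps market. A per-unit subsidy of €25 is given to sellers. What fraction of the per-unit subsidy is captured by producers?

Pre-subsidy: 522 - 8p = -176 + 4.5p gives p* = 55.84, q* = 75.28.
With the subsidy, sellers receive ps = pb + 25 for each unit, where pb is the price buyers pay.
Supply in terms of pb becomes qs = -176 + 4.5(pb + 25) = -63.5 + 4.5pb. Setting this equal to demand: 522 - 8pb = -63.5 + 4.5pb, so pb = 46.84.
Sellers receive ps = 46.84 + 25 = 71.84; q' = 522 − 8·46.84 = 147.28.
Buyers' price falls by p* − pb = 55.84 − 46.84 = 9; sellers' price rises by ps − p* = 71.84 − 55.84 = 16.
So producers capture 16/25 = 0.64 of each unit of subsidy.

Producer share = 0.64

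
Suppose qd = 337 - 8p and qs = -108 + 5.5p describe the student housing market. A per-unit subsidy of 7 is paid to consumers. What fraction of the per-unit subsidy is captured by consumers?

Pre-subsidy: 337 - 8p = -108 + 5.5p gives p* = 890/27, q* = 1979/27.
With the rebate, buyers effectively pay pb = ps − 7, where ps is the price sellers receive.
Demand in terms of ps becomes qd = 337 − 8(ps − 7) = 393 - 8ps. Setting this equal to supply: 393 - 8ps = -108 + 5.5ps, so ps = 334/9.
Buyers pay pb = 334/9 − 7 = 271/9; q' = -108 + 5.5·(334/9) = 865/9.
Buyers' price falls by p* − pb = 890/27 − 271/9 = 77/27; sellers' price rises by ps − p* = 334/9 − 890/27 = 112/27.
So consumers capture (77/27)/7 = 11/27 of each unit of subsidy.

Consumer share = 11/27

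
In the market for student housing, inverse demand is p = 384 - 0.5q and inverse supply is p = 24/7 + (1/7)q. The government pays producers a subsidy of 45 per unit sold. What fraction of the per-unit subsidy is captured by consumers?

Consumer share = 7/9

Pre-subsidy: 384 - 0.5q = 24/7 + (1/7)q gives q* = 592 and p* = 88.
With the subsidy, sellers receive ps = pb + 45 for each unit, where pb is the price buyers pay.
On the curves, pb = 384 - 0.5q and ps = 24/7 + (1/7)q; the wedge ps − pb = 45 gives 24/7 + (1/7)q − (384 - 0.5q) = 45, so q' = 662.
Then pb = 384 − 0.5·662 = 53 and ps = 24/7 + (1/7)·662 = 98.
Buyers' price falls by p* − pb = 88 − 53 = 35; sellers' price rises by ps − p* = 98 − 88 = 10.
So consumers capture 35/45 = 7/9 of each unit of subsidy.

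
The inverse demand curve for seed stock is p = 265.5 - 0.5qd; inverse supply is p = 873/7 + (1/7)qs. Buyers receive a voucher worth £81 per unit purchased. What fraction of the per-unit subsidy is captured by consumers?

Pre-subsidy: 265.5 - 0.5q = 873/7 + (1/7)q gives q* = 219 and p* = 156.
With the rebate, buyers effectively pay pb = ps − 81, where ps is the price sellers receive.
On the curves, pb = 265.5 - 0.5q and ps = 873/7 + (1/7)q; the wedge ps − pb = 81 gives 873/7 + (1/7)q − (265.5 - 0.5q) = 81, so q' = 345.
Then pb = 265.5 − 0.5·345 = 93 and ps = 873/7 + (1/7)·345 = 174.
Buyers' price falls by p* − pb = 156 − 93 = 63; sellers' price rises by ps − p* = 174 − 156 = 18.
So consumers capture 63/81 = 7/9 of each unit of subsidy.

Consumer share = 7/9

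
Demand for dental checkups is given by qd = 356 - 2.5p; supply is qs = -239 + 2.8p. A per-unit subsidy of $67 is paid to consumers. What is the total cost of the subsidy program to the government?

Pre-subsidy: 356 - 2.5p = -239 + 2.8p gives p* = 5950/53, q* = 3993/53.
With the rebate, buyers effectively pay pb = ps − 67, where ps is the price sellers receive.
Demand in terms of ps becomes qd = 356 − 2.5(ps − 67) = 523.5 - 2.5ps. Setting this equal to supply: 523.5 - 2.5ps = -239 + 2.8ps, so ps = 7625/53.
Buyers pay pb = 7625/53 − 67 = 4074/53; q' = -239 + 2.8·(7625/53) = 8683/53.
Government outlay = subsidy × quantity = 67 × 8683/53 = 581761/53.

Government cost = 581761/53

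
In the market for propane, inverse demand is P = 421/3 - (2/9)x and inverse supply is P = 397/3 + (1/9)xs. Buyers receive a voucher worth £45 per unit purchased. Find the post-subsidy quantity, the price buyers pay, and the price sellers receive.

Pre-subsidy: 421/3 - (2/9)x = 397/3 + (1/9)x gives x* = 24 and P* = 135.
With the rebate, buyers effectively pay Pb = Ps − 45, where Ps is the price sellers receive.
On the curves, Pb = 421/3 - (2/9)x and Ps = 397/3 + (1/9)x; the wedge Ps − Pb = 45 gives 397/3 + (1/9)x − (421/3 - (2/9)x) = 45, so x' = 159.
Then Pb = 421/3 − (2/9)·159 = 105 and Ps = 397/3 + (1/9)·159 = 150.

x' = 159; buyers pay £105; sellers receive £150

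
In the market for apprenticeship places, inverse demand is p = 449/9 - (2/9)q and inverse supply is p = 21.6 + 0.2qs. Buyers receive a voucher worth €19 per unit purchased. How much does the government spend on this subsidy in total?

Government cost = €2128

Pre-subsidy: 449/9 - (2/9)q = 21.6 + 0.2q gives q* = 67 and p* = 35.
With the rebate, buyers effectively pay pb = ps − 19, where ps is the price sellers receive.
On the curves, pb = 449/9 - (2/9)q and ps = 21.6 + 0.2q; the wedge ps − pb = 19 gives 21.6 + 0.2q − (449/9 - (2/9)q) = 19, so q' = 112.
Then pb = 449/9 − (2/9)·112 = 25 and ps = 21.6 + 0.2·112 = 44.
Government outlay = subsidy × quantity = 19 × 112 = 2128.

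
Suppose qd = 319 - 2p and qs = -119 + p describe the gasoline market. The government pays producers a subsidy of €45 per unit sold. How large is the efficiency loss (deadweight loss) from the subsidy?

Deadweight loss = €675

Pre-subsidy: 319 - 2p = -119 + p gives p* = 146, q* = 27.
With the subsidy, sellers receive ps = pb + 45 for each unit, where pb is the price buyers pay.
Supply in terms of pb becomes qs = -119 + 1(pb + 45) = -74 + pb. Setting this equal to demand: 319 - 2pb = -74 + pb, so pb = 131.
Sellers receive ps = 131 + 45 = 176; q' = 319 − 2·131 = 57.
The subsidy expands output by 57 − 27 = 30 past the efficient level; on those units the gap between marginal cost and willingness to pay runs from 0 up to 45.
DWL = ½ × 45 × 30 = 675.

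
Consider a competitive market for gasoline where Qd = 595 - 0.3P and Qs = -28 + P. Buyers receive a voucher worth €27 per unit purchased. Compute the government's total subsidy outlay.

Pre-subsidy: 595 - 0.3P = -28 + P gives P* = 6230/13, Q* = 5866/13.
With the rebate, buyers effectively pay Pb = Ps − 27, where Ps is the price sellers receive.
Demand in terms of Ps becomes Qd = 595 − 0.3(Ps − 27) = 603.1 - 0.3Ps. Setting this equal to supply: 603.1 - 0.3Ps = -28 + Ps, so Ps = 6311/13.
Buyers pay Pb = 6311/13 − 27 = 5960/13; Q' = -28 + 1·(6311/13) = 5947/13.
Government outlay = subsidy × quantity = 27 × 5947/13 = 160569/13.

Government cost = 160569/13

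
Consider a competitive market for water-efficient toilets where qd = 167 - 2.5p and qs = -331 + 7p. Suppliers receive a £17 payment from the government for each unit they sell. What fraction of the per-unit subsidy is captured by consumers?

Pre-subsidy: 167 - 2.5p = -331 + 7p gives p* = 996/19, q* = 683/19.
With the subsidy, sellers receive ps = pb + 17 for each unit, where pb is the price buyers pay.
Supply in terms of pb becomes qs = -331 + 7(pb + 17) = -212 + 7pb. Setting this equal to demand: 167 - 2.5pb = -212 + 7pb, so pb = 758/19.
Sellers receive ps = 758/19 + 17 = 1081/19; q' = 167 − 2.5·(758/19) = 1278/19.
Buyers' price falls by p* − pb = 996/19 − 758/19 = 238/19; sellers' price rises by ps − p* = 1081/19 − 996/19 = 85/19.
So consumers capture (238/19)/17 = 14/19 of each unit of subsidy.

Consumer share = 14/19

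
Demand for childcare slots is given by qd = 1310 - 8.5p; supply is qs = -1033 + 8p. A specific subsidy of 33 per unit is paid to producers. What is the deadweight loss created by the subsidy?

Pre-subsidy: 1310 - 8.5p = -1033 + 8p gives p* = 142, q* = 103.
With the subsidy, sellers receive ps = pb + 33 for each unit, where pb is the price buyers pay.
Supply in terms of pb becomes qs = -1033 + 8(pb + 33) = -769 + 8pb. Setting this equal to demand: 1310 - 8.5pb = -769 + 8pb, so pb = 126.
Sellers receive ps = 126 + 33 = 159; q' = 1310 − 8.5·126 = 239.
The subsidy expands output by 239 − 103 = 136 past the efficient level; on those units the gap between marginal cost and willingness to pay runs from 0 up to 33.
DWL = ½ × 33 × 136 = 2244.

Deadweight loss = 2244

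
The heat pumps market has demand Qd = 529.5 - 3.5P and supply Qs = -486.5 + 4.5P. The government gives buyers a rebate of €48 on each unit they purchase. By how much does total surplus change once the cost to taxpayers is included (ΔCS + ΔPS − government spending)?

Pre-subsidy: 529.5 - 3.5P = -486.5 + 4.5P gives P* = 127, Q* = 85.
With the rebate, buyers effectively pay Pb = Ps − 48, where Ps is the price sellers receive.
Demand in terms of Ps becomes Qd = 529.5 − 3.5(Ps − 48) = 697.5 - 3.5Ps. Setting this equal to supply: 697.5 - 3.5Ps = -486.5 + 4.5Ps, so Ps = 148.
Buyers pay Pb = 148 − 48 = 100; Q' = -486.5 + 4.5·148 = 179.5.
ΔCS = ½(85 + 179.5)(127 − 100) = 3570.75; ΔPS = ½(85 + 179.5)(148 − 127) = 2777.25.
Government spending = 48 × 179.5 = 8616.
Net change = 3570.75 + 2777.25 − 8616 = -2268. The loss equals the DWL triangle ½·48·94.5.

Net change in total surplus = -€2268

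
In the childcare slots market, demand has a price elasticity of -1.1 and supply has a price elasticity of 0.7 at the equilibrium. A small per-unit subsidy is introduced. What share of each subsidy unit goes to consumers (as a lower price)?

For a small subsidy around the equilibrium, the benefit split depends on the relative slopes, which at a point are proportional to the elasticities.
Buyer share = εs/(εs + |εd|) = 0.7/(0.7 + 1.1) = 7/18; seller share = |εd|/(εs + |εd|) = 11/18.

Consumer share = 7/18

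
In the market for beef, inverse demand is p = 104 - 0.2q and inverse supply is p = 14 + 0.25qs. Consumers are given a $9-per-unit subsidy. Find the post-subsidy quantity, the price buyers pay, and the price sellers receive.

Pre-subsidy: 104 - 0.2q = 14 + 0.25q gives q* = 200 and p* = 64.
With the rebate, buyers effectively pay pb = ps − 9, where ps is the price sellers receive.
On the curves, pb = 104 - 0.2q and ps = 14 + 0.25q; the wedge ps − pb = 9 gives 14 + 0.25q − (104 - 0.2q) = 9, so q' = 220.
Then pb = 104 − 0.2·220 = 60 and ps = 14 + 0.25·220 = 69.

q' = 220; buyers pay $60; sellers receive $69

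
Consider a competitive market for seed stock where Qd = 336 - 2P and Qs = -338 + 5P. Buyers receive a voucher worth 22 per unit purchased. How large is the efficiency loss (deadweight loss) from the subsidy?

Deadweight loss = 2420/7

Pre-subsidy: 336 - 2P = -338 + 5P gives P* = 674/7, Q* = 1004/7.
With the rebate, buyers effectively pay Pb = Ps − 22, where Ps is the price sellers receive.
Demand in terms of Ps becomes Qd = 336 − 2(Ps − 22) = 380 - 2Ps. Setting this equal to supply: 380 - 2Ps = -338 + 5Ps, so Ps = 718/7.
Buyers pay Pb = 718/7 − 22 = 564/7; Q' = -338 + 5·(718/7) = 1224/7.
The subsidy expands output by 1224/7 − 1004/7 = 220/7 past the efficient level; on those units the gap between marginal cost and willingness to pay runs from 0 up to 22.
DWL = ½ × 22 × 220/7 = 2420/7.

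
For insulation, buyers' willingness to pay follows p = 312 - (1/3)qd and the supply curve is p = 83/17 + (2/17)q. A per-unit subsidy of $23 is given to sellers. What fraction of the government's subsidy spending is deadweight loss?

Pre-subsidy: 312 - (1/3)q = 83/17 + (2/17)q gives q* = 681 and p* = 85.
With the subsidy, sellers receive ps = pb + 23 for each unit, where pb is the price buyers pay.
On the curves, pb = 312 - (1/3)q and ps = 83/17 + (2/17)q; the wedge ps − pb = 23 gives 83/17 + (2/17)q − (312 - (1/3)q) = 23, so q' = 732.
Then pb = 312 − (1/3)·732 = 68 and ps = 83/17 + (2/17)·732 = 91.
ΔCS = ½(681 + 732)(85 − 68) = 12010.5; ΔPS = ½(681 + 732)(91 − 85) = 4239.
Government spending = 23 × 732 = 16836.
DWL = ½ × 23 × (732 − 681) = 586.5; fraction = 586.5 / 16836 = 17/488.

DWL / government spending = 17/488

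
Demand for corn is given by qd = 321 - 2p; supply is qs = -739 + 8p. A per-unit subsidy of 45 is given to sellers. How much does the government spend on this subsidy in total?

Government cost = 8145

Pre-subsidy: 321 - 2p = -739 + 8p gives p* = 106, q* = 109.
With the subsidy, sellers receive ps = pb + 45 for each unit, where pb is the price buyers pay.
Supply in terms of pb becomes qs = -739 + 8(pb + 45) = -379 + 8pb. Setting this equal to demand: 321 - 2pb = -379 + 8pb, so pb = 70.
Sellers receive ps = 70 + 45 = 115; q' = 321 − 2·70 = 181.
Government outlay = subsidy × quantity = 45 × 181 = 8145.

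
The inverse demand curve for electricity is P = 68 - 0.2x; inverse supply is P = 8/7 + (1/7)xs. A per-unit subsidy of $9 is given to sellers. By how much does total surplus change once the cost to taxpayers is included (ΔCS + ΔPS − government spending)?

Net change in total surplus = -$118.125

Pre-subsidy: 68 - 0.2x = 8/7 + (1/7)x gives x* = 195 and P* = 29.
With the subsidy, sellers receive Ps = Pb + 9 for each unit, where Pb is the price buyers pay.
On the curves, Pb = 68 - 0.2x and Ps = 8/7 + (1/7)x; the wedge Ps − Pb = 9 gives 8/7 + (1/7)x − (68 - 0.2x) = 9, so x' = 221.25.
Then Pb = 68 − 0.2·221.25 = 23.75 and Ps = 8/7 + (1/7)·221.25 = 32.75.
ΔCS = ½(195 + 221.25)(29 − 23.75) = 1092.65625; ΔPS = ½(195 + 221.25)(32.75 − 29) = 780.46875.
Government spending = 9 × 221.25 = 1991.25.
Net change = 1092.65625 + 780.46875 − 1991.25 = -118.125. The loss equals the DWL triangle ½·9·26.25.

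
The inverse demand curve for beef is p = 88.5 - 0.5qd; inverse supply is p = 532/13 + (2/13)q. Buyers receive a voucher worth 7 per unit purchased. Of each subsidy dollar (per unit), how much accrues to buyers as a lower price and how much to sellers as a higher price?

Pre-subsidy: 88.5 - 0.5q = 532/13 + (2/13)q gives q* = 1237/17 and p* = 886/17.
With the rebate, buyers effectively pay pb = ps − 7, where ps is the price sellers receive.
On the curves, pb = 88.5 - 0.5q and ps = 532/13 + (2/13)q; the wedge ps − pb = 7 gives 532/13 + (2/13)q − (88.5 - 0.5q) = 7, so q' = 1419/17.
Then pb = 88.5 − 0.5·(1419/17) = 795/17 and ps = 532/13 + (2/13)·(1419/17) = 914/17.
Buyers' price falls by p* − pb = 886/17 − 795/17 = 91/17; sellers' price rises by ps − p* = 914/17 − 886/17 = 28/17.

Buyers gain 91/17 per unit; sellers gain 28/17 per unit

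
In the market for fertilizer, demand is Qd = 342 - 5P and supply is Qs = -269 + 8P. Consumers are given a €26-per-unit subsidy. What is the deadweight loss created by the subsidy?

Deadweight loss = €1040

Pre-subsidy: 342 - 5P = -269 + 8P gives P* = 47, Q* = 107.
With the rebate, buyers effectively pay Pb = Ps − 26, where Ps is the price sellers receive.
Demand in terms of Ps becomes Qd = 342 − 5(Ps − 26) = 472 - 5Ps. Setting this equal to supply: 472 - 5Ps = -269 + 8Ps, so Ps = 57.
Buyers pay Pb = 57 − 26 = 31; Q' = -269 + 8·57 = 187.
The subsidy expands output by 187 − 107 = 80 past the efficient level; on those units the gap between marginal cost and willingness to pay runs from 0 up to 26.
DWL = ½ × 26 × 80 = 1040.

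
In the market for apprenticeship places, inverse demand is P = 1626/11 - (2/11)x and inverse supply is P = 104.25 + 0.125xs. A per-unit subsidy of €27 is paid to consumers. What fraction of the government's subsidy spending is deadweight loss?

Pre-subsidy: 1626/11 - (2/11)x = 104.25 + 0.125x gives x* = 142 and P* = 122.
With the rebate, buyers effectively pay Pb = Ps − 27, where Ps is the price sellers receive.
On the curves, Pb = 1626/11 - (2/11)x and Ps = 104.25 + 0.125x; the wedge Ps − Pb = 27 gives 104.25 + 0.125x − (1626/11 - (2/11)x) = 27, so x' = 230.
Then Pb = 1626/11 − (2/11)·230 = 106 and Ps = 104.25 + 0.125·230 = 133.
ΔCS = ½(142 + 230)(122 − 106) = 2976; ΔPS = ½(142 + 230)(133 − 122) = 2046.
Government spending = 27 × 230 = 6210.
DWL = ½ × 27 × (230 − 142) = 1188; fraction = 1188 / 6210 = 22/115.

DWL / government spending = 22/115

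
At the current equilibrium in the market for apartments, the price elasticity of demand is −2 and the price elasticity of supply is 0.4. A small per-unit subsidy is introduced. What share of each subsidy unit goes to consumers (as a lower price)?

Consumer share = 1/6

For a small subsidy around the equilibrium, the benefit split depends on the relative slopes, which at a point are proportional to the elasticities.
Buyer share = εs/(εs + |εd|) = 0.4/(0.4 + 2) = 1/6; seller share = |εd|/(εs + |εd|) = 5/6.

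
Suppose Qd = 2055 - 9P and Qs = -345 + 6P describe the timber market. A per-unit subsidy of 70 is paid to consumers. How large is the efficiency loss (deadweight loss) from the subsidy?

Pre-subsidy: 2055 - 9P = -345 + 6P gives P* = 160, Q* = 615.
With the rebate, buyers effectively pay Pb = Ps − 70, where Ps is the price sellers receive.
Demand in terms of Ps becomes Qd = 2055 − 9(Ps − 70) = 2685 - 9Ps. Setting this equal to supply: 2685 - 9Ps = -345 + 6Ps, so Ps = 202.
Buyers pay Pb = 202 − 70 = 132; Q' = -345 + 6·202 = 867.
The subsidy expands output by 867 − 615 = 252 past the efficient level; on those units the gap between marginal cost and willingness to pay runs from 0 up to 70.
DWL = ½ × 70 × 252 = 8820.

Deadweight loss = 8820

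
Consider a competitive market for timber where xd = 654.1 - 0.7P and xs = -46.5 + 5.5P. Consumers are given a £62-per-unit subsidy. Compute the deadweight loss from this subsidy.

Pre-subsidy: 654.1 - 0.7P = -46.5 + 5.5P gives P* = 113, x* = 575.
With the rebate, buyers effectively pay Pb = Ps − 62, where Ps is the price sellers receive.
Demand in terms of Ps becomes xd = 654.1 − 0.7(Ps − 62) = 697.5 - 0.7Ps. Setting this equal to supply: 697.5 - 0.7Ps = -46.5 + 5.5Ps, so Ps = 120.
Buyers pay Pb = 120 − 62 = 58; x' = -46.5 + 5.5·120 = 613.5.
The subsidy expands output by 613.5 − 575 = 38.5 past the efficient level; on those units the gap between marginal cost and willingness to pay runs from 0 up to 62.
DWL = ½ × 62 × 38.5 = 1193.5.

Deadweight loss = £1193.5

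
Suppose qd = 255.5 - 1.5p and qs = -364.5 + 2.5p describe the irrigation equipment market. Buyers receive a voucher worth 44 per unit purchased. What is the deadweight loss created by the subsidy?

Deadweight loss = 907.5

Pre-subsidy: 255.5 - 1.5p = -364.5 + 2.5p gives p* = 155, q* = 23.
With the rebate, buyers effectively pay pb = ps − 44, where ps is the price sellers receive.
Demand in terms of ps becomes qd = 255.5 − 1.5(ps − 44) = 321.5 - 1.5ps. Setting this equal to supply: 321.5 - 1.5ps = -364.5 + 2.5ps, so ps = 171.5.
Buyers pay pb = 171.5 − 44 = 127.5; q' = -364.5 + 2.5·171.5 = 64.25.
The subsidy expands output by 64.25 − 23 = 41.25 past the efficient level; on those units the gap between marginal cost and willingness to pay runs from 0 up to 44.
DWL = ½ × 44 × 41.25 = 907.5.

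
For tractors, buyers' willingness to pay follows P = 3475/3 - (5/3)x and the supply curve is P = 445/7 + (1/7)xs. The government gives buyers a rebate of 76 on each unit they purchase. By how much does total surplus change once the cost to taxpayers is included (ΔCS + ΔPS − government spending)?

Pre-subsidy: 3475/3 - (5/3)x = 445/7 + (1/7)x gives x* = 605 and P* = 150.
With the rebate, buyers effectively pay Pb = Ps − 76, where Ps is the price sellers receive.
On the curves, Pb = 3475/3 - (5/3)x and Ps = 445/7 + (1/7)x; the wedge Ps − Pb = 76 gives 445/7 + (1/7)x − (3475/3 - (5/3)x) = 76, so x' = 647.
Then Pb = 3475/3 − (5/3)·647 = 80 and Ps = 445/7 + (1/7)·647 = 156.
ΔCS = ½(605 + 647)(150 − 80) = 43820; ΔPS = ½(605 + 647)(156 − 150) = 3756.
Government spending = 76 × 647 = 49172.
Net change = 43820 + 3756 − 49172 = -1596. The loss equals the DWL triangle ½·76·42.

Net change in total surplus = -1596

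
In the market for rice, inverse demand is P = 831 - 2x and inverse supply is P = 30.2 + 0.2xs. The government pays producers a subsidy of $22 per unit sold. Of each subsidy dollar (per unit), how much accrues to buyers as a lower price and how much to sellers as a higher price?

Buyers gain $20 per unit; sellers gain $2 per unit

Pre-subsidy: 831 - 2x = 30.2 + 0.2x gives x* = 364 and P* = 103.
With the subsidy, sellers receive Ps = Pb + 22 for each unit, where Pb is the price buyers pay.
On the curves, Pb = 831 - 2x and Ps = 30.2 + 0.2x; the wedge Ps − Pb = 22 gives 30.2 + 0.2x − (831 - 2x) = 22, so x' = 374.
Then Pb = 831 − 2·374 = 83 and Ps = 30.2 + 0.2·374 = 105.
Buyers' price falls by P* − Pb = 103 − 83 = 20; sellers' price rises by Ps − P* = 105 − 103 = 2.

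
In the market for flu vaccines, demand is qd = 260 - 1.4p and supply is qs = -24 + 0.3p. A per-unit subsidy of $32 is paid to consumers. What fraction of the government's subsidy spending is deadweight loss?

DWL / government spending = 28/241

Pre-subsidy: 260 - 1.4p = -24 + 0.3p gives p* = 2840/17, q* = 444/17.
With the rebate, buyers effectively pay pb = ps − 32, where ps is the price sellers receive.
Demand in terms of ps becomes qd = 260 − 1.4(ps − 32) = 304.8 - 1.4ps. Setting this equal to supply: 304.8 - 1.4ps = -24 + 0.3ps, so ps = 3288/17.
Buyers pay pb = 3288/17 − 32 = 2744/17; q' = -24 + 0.3·(3288/17) = 2892/85.
ΔCS = ½(444/17 + 2892/85)(2840/17 − 2744/17) = 245376/1445; ΔPS = ½(444/17 + 2892/85)(3288/17 − 2840/17) = 1145088/1445.
Government spending = 32 × 2892/85 = 92544/85.
DWL = ½ × 32 × (2892/85 − 444/17) = 10752/85; fraction = (10752/85) / (92544/85) = 28/241.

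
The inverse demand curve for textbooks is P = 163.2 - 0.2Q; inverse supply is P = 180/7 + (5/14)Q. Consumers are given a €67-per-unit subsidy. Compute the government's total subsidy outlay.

Government cost = 959038/39

Pre-subsidy: 163.2 - 0.2Q = 180/7 + (5/14)Q gives Q* = 3208/13 and P* = 1480/13.
With the rebate, buyers effectively pay Pb = Ps − 67, where Ps is the price sellers receive.
On the curves, Pb = 163.2 - 0.2Q and Ps = 180/7 + (5/14)Q; the wedge Ps − Pb = 67 gives 180/7 + (5/14)Q − (163.2 - 0.2Q) = 67, so Q' = 14314/39.
Then Pb = 163.2 − 0.2·(14314/39) = 3502/39 and Ps = 180/7 + (5/14)·(14314/39) = 6115/39.
Government outlay = subsidy × quantity = 67 × 14314/39 = 959038/39.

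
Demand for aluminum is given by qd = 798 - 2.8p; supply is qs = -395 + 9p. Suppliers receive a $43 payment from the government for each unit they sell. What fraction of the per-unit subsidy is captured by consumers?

Consumer share = 45/59

Pre-subsidy: 798 - 2.8p = -395 + 9p gives p* = 5965/59, q* = 30380/59.
With the subsidy, sellers receive ps = pb + 43 for each unit, where pb is the price buyers pay.
Supply in terms of pb becomes qs = -395 + 9(pb + 43) = -8 + 9pb. Setting this equal to demand: 798 - 2.8pb = -8 + 9pb, so pb = 4030/59.
Sellers receive ps = 4030/59 + 43 = 6567/59; q' = 798 − 2.8·(4030/59) = 35798/59.
Buyers' price falls by p* − pb = 5965/59 − 4030/59 = 1935/59; sellers' price rises by ps − p* = 6567/59 − 5965/59 = 602/59.
So consumers capture (1935/59)/43 = 45/59 of each unit of subsidy.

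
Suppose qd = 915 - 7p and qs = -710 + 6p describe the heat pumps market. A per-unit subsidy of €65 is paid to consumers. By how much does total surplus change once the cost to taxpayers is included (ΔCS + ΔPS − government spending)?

Net change in total surplus = -€6825

Pre-subsidy: 915 - 7p = -710 + 6p gives p* = 125, q* = 40.
With the rebate, buyers effectively pay pb = ps − 65, where ps is the price sellers receive.
Demand in terms of ps becomes qd = 915 − 7(ps − 65) = 1370 - 7ps. Setting this equal to supply: 1370 - 7ps = -710 + 6ps, so ps = 160.
Buyers pay pb = 160 − 65 = 95; q' = -710 + 6·160 = 250.
ΔCS = ½(40 + 250)(125 − 95) = 4350; ΔPS = ½(40 + 250)(160 − 125) = 5075.
Government spending = 65 × 250 = 16250.
Net change = 4350 + 5075 − 16250 = -6825. The loss equals the DWL triangle ½·65·210.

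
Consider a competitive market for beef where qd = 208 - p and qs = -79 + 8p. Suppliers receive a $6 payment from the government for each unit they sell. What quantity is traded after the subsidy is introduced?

Pre-subsidy: 208 - p = -79 + 8p gives p* = 287/9, q* = 1585/9.
With the subsidy, sellers receive ps = pb + 6 for each unit, where pb is the price buyers pay.
Supply in terms of pb becomes qs = -79 + 8(pb + 6) = -31 + 8pb. Setting this equal to demand: 208 - pb = -31 + 8pb, so pb = 239/9.
Sellers receive ps = 239/9 + 6 = 293/9; q' = 208 − 1·(239/9) = 1633/9.

q' = 1633/9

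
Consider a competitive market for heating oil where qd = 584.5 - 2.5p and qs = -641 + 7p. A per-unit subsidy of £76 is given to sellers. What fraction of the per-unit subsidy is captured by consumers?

Pre-subsidy: 584.5 - 2.5p = -641 + 7p gives p* = 129, q* = 262.
With the subsidy, sellers receive ps = pb + 76 for each unit, where pb is the price buyers pay.
Supply in terms of pb becomes qs = -641 + 7(pb + 76) = -109 + 7pb. Setting this equal to demand: 584.5 - 2.5pb = -109 + 7pb, so pb = 73.
Sellers receive ps = 73 + 76 = 149; q' = 584.5 − 2.5·73 = 402.
Buyers' price falls by p* − pb = 129 − 73 = 56; sellers' price rises by ps − p* = 149 − 129 = 20.
So consumers capture 56/76 = 14/19 of each unit of subsidy.

Consumer share = 14/19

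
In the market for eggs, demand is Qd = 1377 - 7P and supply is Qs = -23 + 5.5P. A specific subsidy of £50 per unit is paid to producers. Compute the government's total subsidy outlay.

Pre-subsidy: 1377 - 7P = -23 + 5.5P gives P* = 112, Q* = 593.
With the subsidy, sellers receive Ps = Pb + 50 for each unit, where Pb is the price buyers pay.
Supply in terms of Pb becomes Qs = -23 + 5.5(Pb + 50) = 252 + 5.5Pb. Setting this equal to demand: 1377 - 7Pb = 252 + 5.5Pb, so Pb = 90.
Sellers receive Ps = 90 + 50 = 140; Q' = 1377 − 7·90 = 747.
Government outlay = subsidy × quantity = 50 × 747 = 37350.

Government cost = £37350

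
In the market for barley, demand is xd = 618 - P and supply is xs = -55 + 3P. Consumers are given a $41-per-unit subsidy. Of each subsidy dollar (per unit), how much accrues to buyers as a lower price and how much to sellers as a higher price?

Buyers gain $30.75 per unit; sellers gain $10.25 per unit

Pre-subsidy: 618 - P = -55 + 3P gives P* = 168.25, x* = 449.75.
With the rebate, buyers effectively pay Pb = Ps − 41, where Ps is the price sellers receive.
Demand in terms of Ps becomes xd = 618 − 1(Ps − 41) = 659 - Ps. Setting this equal to supply: 659 - Ps = -55 + 3Ps, so Ps = 178.5.
Buyers pay Pb = 178.5 − 41 = 137.5; x' = -55 + 3·178.5 = 480.5.
Buyers' price falls by P* − Pb = 168.25 − 137.5 = 30.75; sellers' price rises by Ps − P* = 178.5 − 168.25 = 10.25.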